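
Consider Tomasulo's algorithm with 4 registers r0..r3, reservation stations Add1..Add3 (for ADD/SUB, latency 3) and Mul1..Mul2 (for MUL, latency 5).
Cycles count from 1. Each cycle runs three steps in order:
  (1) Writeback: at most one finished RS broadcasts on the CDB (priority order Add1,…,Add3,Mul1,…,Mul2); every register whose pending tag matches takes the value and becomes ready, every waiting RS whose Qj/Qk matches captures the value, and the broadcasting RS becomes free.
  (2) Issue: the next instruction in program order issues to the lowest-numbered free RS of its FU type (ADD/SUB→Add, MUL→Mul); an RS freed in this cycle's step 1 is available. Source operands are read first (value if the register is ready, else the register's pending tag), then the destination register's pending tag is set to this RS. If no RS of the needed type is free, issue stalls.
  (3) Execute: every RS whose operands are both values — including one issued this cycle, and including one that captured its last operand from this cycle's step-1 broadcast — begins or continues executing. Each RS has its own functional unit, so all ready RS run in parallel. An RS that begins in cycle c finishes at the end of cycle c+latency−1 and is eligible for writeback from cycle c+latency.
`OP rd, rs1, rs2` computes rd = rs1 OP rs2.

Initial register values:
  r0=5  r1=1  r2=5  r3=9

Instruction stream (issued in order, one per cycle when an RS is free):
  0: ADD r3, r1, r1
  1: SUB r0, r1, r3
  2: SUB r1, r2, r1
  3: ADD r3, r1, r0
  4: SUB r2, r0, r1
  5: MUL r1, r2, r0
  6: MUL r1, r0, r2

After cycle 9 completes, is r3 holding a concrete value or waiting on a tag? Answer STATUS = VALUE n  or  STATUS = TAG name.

STATUS = TAG Add1

  c1: issue ADD r3<-Add1  regs: r0:5,r1:1,r2:5,r3:Add1
  c2: issue SUB r0<-Add2  regs: r0:Add2,r1:1,r2:5,r3:Add1
  c3: issue SUB r1<-Add3  regs: r0:Add2,r1:Add3,r2:5,r3:Add1
  c4: CDB Add1=2; issue ADD r3<-Add1  regs: r0:Add2,r1:Add3,r2:5,r3:Add1
  c5: stall  regs: r0:Add2,r1:Add3,r2:5,r3:Add1
  c6: CDB Add3=4; issue SUB r2<-Add3  regs: r0:Add2,r1:4,r2:Add3,r3:Add1
  c7: CDB Add2=-1; issue MUL r1<-Mul1  regs: r0:-1,r1:Mul1,r2:Add3,r3:Add1
  c8: issue MUL r1<-Mul2  regs: r0:-1,r1:Mul2,r2:Add3,r3:Add1
  c9: -  regs: r0:-1,r1:Mul2,r2:Add3,r3:Add1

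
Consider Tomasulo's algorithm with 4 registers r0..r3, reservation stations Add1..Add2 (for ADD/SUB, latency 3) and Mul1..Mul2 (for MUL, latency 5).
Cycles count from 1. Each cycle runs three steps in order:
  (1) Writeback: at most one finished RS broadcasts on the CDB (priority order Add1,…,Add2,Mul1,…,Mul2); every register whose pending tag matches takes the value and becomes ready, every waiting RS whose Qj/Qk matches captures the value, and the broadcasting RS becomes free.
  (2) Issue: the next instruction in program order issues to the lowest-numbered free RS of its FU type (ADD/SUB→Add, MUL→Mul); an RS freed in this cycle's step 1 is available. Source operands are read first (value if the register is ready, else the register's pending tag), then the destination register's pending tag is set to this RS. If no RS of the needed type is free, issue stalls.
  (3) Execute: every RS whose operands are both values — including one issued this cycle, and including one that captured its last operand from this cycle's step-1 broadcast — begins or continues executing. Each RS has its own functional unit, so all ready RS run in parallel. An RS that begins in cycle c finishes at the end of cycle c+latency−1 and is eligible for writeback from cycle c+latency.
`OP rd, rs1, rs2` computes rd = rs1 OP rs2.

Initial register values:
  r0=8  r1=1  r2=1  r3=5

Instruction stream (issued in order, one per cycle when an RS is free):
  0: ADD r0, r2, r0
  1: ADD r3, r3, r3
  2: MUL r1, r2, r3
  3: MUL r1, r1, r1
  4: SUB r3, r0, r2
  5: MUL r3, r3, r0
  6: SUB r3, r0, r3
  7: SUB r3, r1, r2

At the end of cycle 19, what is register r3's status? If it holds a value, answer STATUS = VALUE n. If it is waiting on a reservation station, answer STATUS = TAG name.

STATUS = VALUE 99

c1: issue ADD r0<-Add1 | r0:Add1,r1:1,r2:1,r3:5
c2: issue ADD r3<-Add2 | r0:Add1,r1:1,r2:1,r3:Add2
c3: issue MUL r1<-Mul1 | r0:Add1,r1:Mul1,r2:1,r3:Add2
c4: CDB Add1=9; issue MUL r1<-Mul2 | r0:9,r1:Mul2,r2:1,r3:Add2
c5: CDB Add2=10; issue SUB r3<-Add1 | r0:9,r1:Mul2,r2:1,r3:Add1
c6: stall | r0:9,r1:Mul2,r2:1,r3:Add1
c7: stall | r0:9,r1:Mul2,r2:1,r3:Add1
c8: CDB Add1=8; stall | r0:9,r1:Mul2,r2:1,r3:8
c9: stall | r0:9,r1:Mul2,r2:1,r3:8
c10: CDB Mul1=10; issue MUL r3<-Mul1 | r0:9,r1:Mul2,r2:1,r3:Mul1
c11: issue SUB r3<-Add1 | r0:9,r1:Mul2,r2:1,r3:Add1
c12: issue SUB r3<-Add2 | r0:9,r1:Mul2,r2:1,r3:Add2
c13: - | r0:9,r1:Mul2,r2:1,r3:Add2
c14: - | r0:9,r1:Mul2,r2:1,r3:Add2
c15: CDB Mul1=72 | r0:9,r1:Mul2,r2:1,r3:Add2
c16: CDB Mul2=100 | r0:9,r1:100,r2:1,r3:Add2
c17: - | r0:9,r1:100,r2:1,r3:Add2
c18: CDB Add1=-63 | r0:9,r1:100,r2:1,r3:Add2
c19: CDB Add2=99 | r0:9,r1:100,r2:1,r3:99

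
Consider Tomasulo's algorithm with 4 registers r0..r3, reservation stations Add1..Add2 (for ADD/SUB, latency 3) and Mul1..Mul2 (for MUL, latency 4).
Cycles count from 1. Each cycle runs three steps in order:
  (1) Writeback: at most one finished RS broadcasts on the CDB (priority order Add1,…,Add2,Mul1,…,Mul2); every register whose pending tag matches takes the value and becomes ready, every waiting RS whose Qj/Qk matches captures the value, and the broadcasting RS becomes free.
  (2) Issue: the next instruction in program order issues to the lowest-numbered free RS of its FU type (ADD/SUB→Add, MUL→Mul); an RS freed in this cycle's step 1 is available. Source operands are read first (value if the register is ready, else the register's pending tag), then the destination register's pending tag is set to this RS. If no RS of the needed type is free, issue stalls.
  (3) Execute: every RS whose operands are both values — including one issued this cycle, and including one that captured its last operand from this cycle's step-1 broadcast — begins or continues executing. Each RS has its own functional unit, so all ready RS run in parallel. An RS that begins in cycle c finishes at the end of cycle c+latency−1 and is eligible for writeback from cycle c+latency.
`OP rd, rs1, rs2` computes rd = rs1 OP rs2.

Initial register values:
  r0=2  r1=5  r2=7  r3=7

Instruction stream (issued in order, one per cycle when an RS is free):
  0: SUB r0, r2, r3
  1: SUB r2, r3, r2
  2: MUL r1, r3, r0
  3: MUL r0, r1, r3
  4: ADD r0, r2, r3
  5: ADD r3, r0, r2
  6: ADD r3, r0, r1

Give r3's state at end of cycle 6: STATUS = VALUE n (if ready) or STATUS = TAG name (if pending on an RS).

STATUS = TAG Add2

  c1: issue SUB r0<-Add1  regs: r0:Add1,r1:5,r2:7,r3:7
  c2: issue SUB r2<-Add2  regs: r0:Add1,r1:5,r2:Add2,r3:7
  c3: issue MUL r1<-Mul1  regs: r0:Add1,r1:Mul1,r2:Add2,r3:7
  c4: CDB Add1=0; issue MUL r0<-Mul2  regs: r0:Mul2,r1:Mul1,r2:Add2,r3:7
  c5: CDB Add2=0; issue ADD r0<-Add1  regs: r0:Add1,r1:Mul1,r2:0,r3:7
  c6: issue ADD r3<-Add2  regs: r0:Add1,r1:Mul1,r2:0,r3:Add2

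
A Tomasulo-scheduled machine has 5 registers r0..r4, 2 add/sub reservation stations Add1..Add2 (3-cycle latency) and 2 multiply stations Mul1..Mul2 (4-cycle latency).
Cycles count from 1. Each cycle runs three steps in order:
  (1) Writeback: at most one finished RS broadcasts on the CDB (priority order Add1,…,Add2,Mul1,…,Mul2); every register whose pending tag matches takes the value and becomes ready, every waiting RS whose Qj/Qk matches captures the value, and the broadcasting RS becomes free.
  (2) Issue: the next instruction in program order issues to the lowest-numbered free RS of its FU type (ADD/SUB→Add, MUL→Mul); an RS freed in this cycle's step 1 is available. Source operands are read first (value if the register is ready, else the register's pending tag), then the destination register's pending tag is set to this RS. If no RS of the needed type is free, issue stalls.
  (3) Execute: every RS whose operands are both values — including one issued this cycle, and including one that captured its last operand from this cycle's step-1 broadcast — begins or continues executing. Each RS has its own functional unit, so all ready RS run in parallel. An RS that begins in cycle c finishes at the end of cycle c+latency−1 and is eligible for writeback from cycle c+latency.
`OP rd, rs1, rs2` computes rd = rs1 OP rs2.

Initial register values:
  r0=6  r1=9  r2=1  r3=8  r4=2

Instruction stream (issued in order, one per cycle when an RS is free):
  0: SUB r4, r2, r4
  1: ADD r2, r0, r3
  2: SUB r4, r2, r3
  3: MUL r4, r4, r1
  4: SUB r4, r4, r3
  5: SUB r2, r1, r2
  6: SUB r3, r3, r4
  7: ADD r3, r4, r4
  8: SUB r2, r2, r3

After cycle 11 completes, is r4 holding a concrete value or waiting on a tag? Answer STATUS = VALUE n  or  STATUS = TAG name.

c1: issue SUB r4<-Add1 | r0:6,r1:9,r2:1,r3:8,r4:Add1
c2: issue ADD r2<-Add2 | r0:6,r1:9,r2:Add2,r3:8,r4:Add1
c3: stall | r0:6,r1:9,r2:Add2,r3:8,r4:Add1
c4: CDB Add1=-1; issue SUB r4<-Add1 | r0:6,r1:9,r2:Add2,r3:8,r4:Add1
c5: CDB Add2=14; issue MUL r4<-Mul1 | r0:6,r1:9,r2:14,r3:8,r4:Mul1
c6: issue SUB r4<-Add2 | r0:6,r1:9,r2:14,r3:8,r4:Add2
c7: stall | r0:6,r1:9,r2:14,r3:8,r4:Add2
c8: CDB Add1=6; issue SUB r2<-Add1 | r0:6,r1:9,r2:Add1,r3:8,r4:Add2
c9: stall | r0:6,r1:9,r2:Add1,r3:8,r4:Add2
c10: stall | r0:6,r1:9,r2:Add1,r3:8,r4:Add2
c11: CDB Add1=-5; issue SUB r3<-Add1 | r0:6,r1:9,r2:-5,r3:Add1,r4:Add2

STATUS = TAG Add2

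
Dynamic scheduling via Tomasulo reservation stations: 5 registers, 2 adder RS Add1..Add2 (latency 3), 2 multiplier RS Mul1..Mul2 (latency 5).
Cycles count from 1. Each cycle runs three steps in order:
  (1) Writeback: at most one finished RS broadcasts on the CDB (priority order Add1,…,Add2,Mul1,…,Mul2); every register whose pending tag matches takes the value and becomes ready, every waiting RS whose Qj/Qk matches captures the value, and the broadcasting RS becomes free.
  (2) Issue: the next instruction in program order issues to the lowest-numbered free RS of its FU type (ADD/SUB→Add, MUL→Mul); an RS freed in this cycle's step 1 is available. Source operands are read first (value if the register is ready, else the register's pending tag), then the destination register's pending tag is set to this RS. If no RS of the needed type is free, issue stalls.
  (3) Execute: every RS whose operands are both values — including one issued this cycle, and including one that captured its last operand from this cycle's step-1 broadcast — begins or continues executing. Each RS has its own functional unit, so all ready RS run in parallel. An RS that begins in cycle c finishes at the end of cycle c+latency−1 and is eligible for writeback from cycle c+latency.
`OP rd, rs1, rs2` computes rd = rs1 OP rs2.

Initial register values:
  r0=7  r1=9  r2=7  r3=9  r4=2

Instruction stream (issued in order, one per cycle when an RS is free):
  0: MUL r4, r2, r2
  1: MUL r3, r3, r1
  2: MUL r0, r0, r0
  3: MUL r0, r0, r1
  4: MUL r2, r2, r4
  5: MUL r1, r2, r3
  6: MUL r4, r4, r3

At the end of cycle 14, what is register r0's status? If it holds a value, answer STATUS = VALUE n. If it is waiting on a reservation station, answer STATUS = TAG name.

STATUS = TAG Mul2

c1: issue MUL r4<-Mul1 | r0:7,r1:9,r2:7,r3:9,r4:Mul1
c2: issue MUL r3<-Mul2 | r0:7,r1:9,r2:7,r3:Mul2,r4:Mul1
c3: stall | r0:7,r1:9,r2:7,r3:Mul2,r4:Mul1
c4: stall | r0:7,r1:9,r2:7,r3:Mul2,r4:Mul1
c5: stall | r0:7,r1:9,r2:7,r3:Mul2,r4:Mul1
c6: CDB Mul1=49; issue MUL r0<-Mul1 | r0:Mul1,r1:9,r2:7,r3:Mul2,r4:49
c7: CDB Mul2=81; issue MUL r0<-Mul2 | r0:Mul2,r1:9,r2:7,r3:81,r4:49
c8: stall | r0:Mul2,r1:9,r2:7,r3:81,r4:49
c9: stall | r0:Mul2,r1:9,r2:7,r3:81,r4:49
c10: stall | r0:Mul2,r1:9,r2:7,r3:81,r4:49
c11: CDB Mul1=49; issue MUL r2<-Mul1 | r0:Mul2,r1:9,r2:Mul1,r3:81,r4:49
c12: stall | r0:Mul2,r1:9,r2:Mul1,r3:81,r4:49
c13: stall | r0:Mul2,r1:9,r2:Mul1,r3:81,r4:49
c14: stall | r0:Mul2,r1:9,r2:Mul1,r3:81,r4:49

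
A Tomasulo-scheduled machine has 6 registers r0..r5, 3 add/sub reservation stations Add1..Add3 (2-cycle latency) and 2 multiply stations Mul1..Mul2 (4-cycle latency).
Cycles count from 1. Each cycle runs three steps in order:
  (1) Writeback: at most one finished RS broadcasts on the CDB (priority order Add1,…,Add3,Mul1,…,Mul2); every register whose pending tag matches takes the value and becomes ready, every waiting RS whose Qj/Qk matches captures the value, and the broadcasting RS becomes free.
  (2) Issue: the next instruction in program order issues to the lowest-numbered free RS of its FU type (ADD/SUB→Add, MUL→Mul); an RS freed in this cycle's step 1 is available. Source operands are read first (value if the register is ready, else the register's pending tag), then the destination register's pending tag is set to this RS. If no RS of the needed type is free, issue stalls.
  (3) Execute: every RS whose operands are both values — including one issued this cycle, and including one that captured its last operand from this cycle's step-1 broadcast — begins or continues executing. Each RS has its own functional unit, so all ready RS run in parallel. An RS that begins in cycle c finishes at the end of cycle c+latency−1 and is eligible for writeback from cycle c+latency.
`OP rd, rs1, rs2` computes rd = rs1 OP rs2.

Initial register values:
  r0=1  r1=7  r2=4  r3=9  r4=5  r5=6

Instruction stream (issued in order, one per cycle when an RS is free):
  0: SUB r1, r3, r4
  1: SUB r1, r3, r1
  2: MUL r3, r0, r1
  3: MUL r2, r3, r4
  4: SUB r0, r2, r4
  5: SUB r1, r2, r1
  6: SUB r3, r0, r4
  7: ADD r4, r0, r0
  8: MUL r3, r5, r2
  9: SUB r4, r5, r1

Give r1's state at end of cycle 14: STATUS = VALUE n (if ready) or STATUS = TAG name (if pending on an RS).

STATUS = TAG Add2

c1: issue SUB r1<-Add1 | r0:1,r1:Add1,r2:4,r3:9,r4:5,r5:6
c2: issue SUB r1<-Add2 | r0:1,r1:Add2,r2:4,r3:9,r4:5,r5:6
c3: CDB Add1=4; issue MUL r3<-Mul1 | r0:1,r1:Add2,r2:4,r3:Mul1,r4:5,r5:6
c4: issue MUL r2<-Mul2 | r0:1,r1:Add2,r2:Mul2,r3:Mul1,r4:5,r5:6
c5: CDB Add2=5; issue SUB r0<-Add1 | r0:Add1,r1:5,r2:Mul2,r3:Mul1,r4:5,r5:6
c6: issue SUB r1<-Add2 | r0:Add1,r1:Add2,r2:Mul2,r3:Mul1,r4:5,r5:6
c7: issue SUB r3<-Add3 | r0:Add1,r1:Add2,r2:Mul2,r3:Add3,r4:5,r5:6
c8: stall | r0:Add1,r1:Add2,r2:Mul2,r3:Add3,r4:5,r5:6
c9: CDB Mul1=5; stall | r0:Add1,r1:Add2,r2:Mul2,r3:Add3,r4:5,r5:6
c10: stall | r0:Add1,r1:Add2,r2:Mul2,r3:Add3,r4:5,r5:6
c11: stall | r0:Add1,r1:Add2,r2:Mul2,r3:Add3,r4:5,r5:6
c12: stall | r0:Add1,r1:Add2,r2:Mul2,r3:Add3,r4:5,r5:6
c13: CDB Mul2=25; stall | r0:Add1,r1:Add2,r2:25,r3:Add3,r4:5,r5:6
c14: stall | r0:Add1,r1:Add2,r2:25,r3:Add3,r4:5,r5:6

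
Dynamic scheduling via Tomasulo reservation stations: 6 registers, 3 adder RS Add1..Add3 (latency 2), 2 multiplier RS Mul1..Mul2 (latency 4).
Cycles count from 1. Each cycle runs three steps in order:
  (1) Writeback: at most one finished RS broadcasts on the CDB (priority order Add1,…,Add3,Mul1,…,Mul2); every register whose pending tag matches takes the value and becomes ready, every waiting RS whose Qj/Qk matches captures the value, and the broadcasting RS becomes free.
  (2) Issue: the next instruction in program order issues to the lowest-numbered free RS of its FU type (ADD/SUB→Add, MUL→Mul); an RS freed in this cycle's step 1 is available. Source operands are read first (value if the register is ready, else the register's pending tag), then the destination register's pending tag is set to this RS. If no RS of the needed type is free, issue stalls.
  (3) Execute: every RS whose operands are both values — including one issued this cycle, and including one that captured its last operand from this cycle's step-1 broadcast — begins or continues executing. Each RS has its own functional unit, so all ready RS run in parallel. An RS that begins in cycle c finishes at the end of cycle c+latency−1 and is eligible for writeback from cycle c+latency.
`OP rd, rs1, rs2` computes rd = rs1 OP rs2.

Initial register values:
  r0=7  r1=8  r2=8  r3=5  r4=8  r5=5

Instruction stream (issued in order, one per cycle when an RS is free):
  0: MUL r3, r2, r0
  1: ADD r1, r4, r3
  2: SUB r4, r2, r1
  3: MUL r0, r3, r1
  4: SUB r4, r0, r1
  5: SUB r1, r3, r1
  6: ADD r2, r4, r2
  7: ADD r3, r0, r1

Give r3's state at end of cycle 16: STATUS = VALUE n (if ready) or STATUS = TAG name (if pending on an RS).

cycle 1: issue MUL r3<-Mul1 // r0:7,r1:8,r2:8,r3:Mul1,r4:8,r5:5
cycle 2: issue ADD r1<-Add1 // r0:7,r1:Add1,r2:8,r3:Mul1,r4:8,r5:5
cycle 3: issue SUB r4<-Add2 // r0:7,r1:Add1,r2:8,r3:Mul1,r4:Add2,r5:5
cycle 4: issue MUL r0<-Mul2 // r0:Mul2,r1:Add1,r2:8,r3:Mul1,r4:Add2,r5:5
cycle 5: CDB Mul1=56; issue SUB r4<-Add3 // r0:Mul2,r1:Add1,r2:8,r3:56,r4:Add3,r5:5
cycle 6: stall // r0:Mul2,r1:Add1,r2:8,r3:56,r4:Add3,r5:5
cycle 7: CDB Add1=64; issue SUB r1<-Add1 // r0:Mul2,r1:Add1,r2:8,r3:56,r4:Add3,r5:5
cycle 8: stall // r0:Mul2,r1:Add1,r2:8,r3:56,r4:Add3,r5:5
cycle 9: CDB Add1=-8; issue ADD r2<-Add1 // r0:Mul2,r1:-8,r2:Add1,r3:56,r4:Add3,r5:5
cycle 10: CDB Add2=-56; issue ADD r3<-Add2 // r0:Mul2,r1:-8,r2:Add1,r3:Add2,r4:Add3,r5:5
cycle 11: CDB Mul2=3584 // r0:3584,r1:-8,r2:Add1,r3:Add2,r4:Add3,r5:5
cycle 12: - // r0:3584,r1:-8,r2:Add1,r3:Add2,r4:Add3,r5:5
cycle 13: CDB Add2=3576 // r0:3584,r1:-8,r2:Add1,r3:3576,r4:Add3,r5:5
cycle 14: CDB Add3=3520 // r0:3584,r1:-8,r2:Add1,r3:3576,r4:3520,r5:5
cycle 15: - // r0:3584,r1:-8,r2:Add1,r3:3576,r4:3520,r5:5
cycle 16: CDB Add1=3528 // r0:3584,r1:-8,r2:3528,r3:3576,r4:3520,r5:5

STATUS = VALUE 3576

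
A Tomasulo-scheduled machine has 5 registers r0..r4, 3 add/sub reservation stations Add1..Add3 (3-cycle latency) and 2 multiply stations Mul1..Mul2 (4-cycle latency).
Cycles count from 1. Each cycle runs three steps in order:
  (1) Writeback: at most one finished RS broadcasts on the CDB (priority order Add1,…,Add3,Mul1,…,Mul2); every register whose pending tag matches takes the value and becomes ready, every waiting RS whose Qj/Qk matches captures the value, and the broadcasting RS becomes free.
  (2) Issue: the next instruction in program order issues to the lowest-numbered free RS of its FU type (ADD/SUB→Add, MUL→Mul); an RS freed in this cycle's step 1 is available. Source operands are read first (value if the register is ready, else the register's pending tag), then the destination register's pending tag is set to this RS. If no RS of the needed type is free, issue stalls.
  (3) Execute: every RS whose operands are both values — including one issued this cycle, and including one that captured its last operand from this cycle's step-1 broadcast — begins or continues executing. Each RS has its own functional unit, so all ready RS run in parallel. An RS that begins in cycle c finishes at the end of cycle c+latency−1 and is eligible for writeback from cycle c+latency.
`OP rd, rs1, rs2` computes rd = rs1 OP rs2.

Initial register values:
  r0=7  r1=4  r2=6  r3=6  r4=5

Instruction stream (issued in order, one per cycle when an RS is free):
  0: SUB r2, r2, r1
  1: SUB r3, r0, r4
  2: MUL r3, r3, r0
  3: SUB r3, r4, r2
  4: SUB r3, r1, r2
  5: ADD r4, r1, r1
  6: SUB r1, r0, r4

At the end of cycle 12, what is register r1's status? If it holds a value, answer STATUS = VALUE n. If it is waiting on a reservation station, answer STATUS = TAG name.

STATUS = VALUE -1

cycle 1: issue SUB r2<-Add1 // r0:7,r1:4,r2:Add1,r3:6,r4:5
cycle 2: issue SUB r3<-Add2 // r0:7,r1:4,r2:Add1,r3:Add2,r4:5
cycle 3: issue MUL r3<-Mul1 // r0:7,r1:4,r2:Add1,r3:Mul1,r4:5
cycle 4: CDB Add1=2; issue SUB r3<-Add1 // r0:7,r1:4,r2:2,r3:Add1,r4:5
cycle 5: CDB Add2=2; issue SUB r3<-Add2 // r0:7,r1:4,r2:2,r3:Add2,r4:5
cycle 6: issue ADD r4<-Add3 // r0:7,r1:4,r2:2,r3:Add2,r4:Add3
cycle 7: CDB Add1=3; issue SUB r1<-Add1 // r0:7,r1:Add1,r2:2,r3:Add2,r4:Add3
cycle 8: CDB Add2=2 // r0:7,r1:Add1,r2:2,r3:2,r4:Add3
cycle 9: CDB Add3=8 // r0:7,r1:Add1,r2:2,r3:2,r4:8
cycle 10: CDB Mul1=14 // r0:7,r1:Add1,r2:2,r3:2,r4:8
cycle 11: - // r0:7,r1:Add1,r2:2,r3:2,r4:8
cycle 12: CDB Add1=-1 // r0:7,r1:-1,r2:2,r3:2,r4:8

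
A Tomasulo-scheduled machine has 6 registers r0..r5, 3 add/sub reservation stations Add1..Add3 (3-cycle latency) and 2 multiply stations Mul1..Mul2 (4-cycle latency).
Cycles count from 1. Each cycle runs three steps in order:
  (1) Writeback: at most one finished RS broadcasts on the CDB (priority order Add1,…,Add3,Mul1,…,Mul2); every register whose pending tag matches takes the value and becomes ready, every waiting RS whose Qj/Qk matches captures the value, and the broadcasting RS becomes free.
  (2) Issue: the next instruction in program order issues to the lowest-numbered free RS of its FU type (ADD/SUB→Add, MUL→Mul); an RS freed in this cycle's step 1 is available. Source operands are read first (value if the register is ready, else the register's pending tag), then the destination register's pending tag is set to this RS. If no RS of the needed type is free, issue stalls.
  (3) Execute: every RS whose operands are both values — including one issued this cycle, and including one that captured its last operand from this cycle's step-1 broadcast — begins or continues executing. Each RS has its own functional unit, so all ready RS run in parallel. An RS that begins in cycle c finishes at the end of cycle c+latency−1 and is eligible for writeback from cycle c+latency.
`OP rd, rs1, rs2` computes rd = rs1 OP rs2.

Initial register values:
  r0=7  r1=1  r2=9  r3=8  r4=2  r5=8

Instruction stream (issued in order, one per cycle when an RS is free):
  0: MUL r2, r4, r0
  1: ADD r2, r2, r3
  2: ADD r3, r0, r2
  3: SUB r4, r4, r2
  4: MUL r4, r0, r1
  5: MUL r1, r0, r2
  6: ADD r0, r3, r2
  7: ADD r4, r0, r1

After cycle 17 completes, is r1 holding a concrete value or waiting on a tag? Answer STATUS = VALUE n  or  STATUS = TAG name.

STATUS = VALUE 154

cycle 1: issue MUL r2<-Mul1 // r0:7,r1:1,r2:Mul1,r3:8,r4:2,r5:8
cycle 2: issue ADD r2<-Add1 // r0:7,r1:1,r2:Add1,r3:8,r4:2,r5:8
cycle 3: issue ADD r3<-Add2 // r0:7,r1:1,r2:Add1,r3:Add2,r4:2,r5:8
cycle 4: issue SUB r4<-Add3 // r0:7,r1:1,r2:Add1,r3:Add2,r4:Add3,r5:8
cycle 5: CDB Mul1=14; issue MUL r4<-Mul1 // r0:7,r1:1,r2:Add1,r3:Add2,r4:Mul1,r5:8
cycle 6: issue MUL r1<-Mul2 // r0:7,r1:Mul2,r2:Add1,r3:Add2,r4:Mul1,r5:8
cycle 7: stall // r0:7,r1:Mul2,r2:Add1,r3:Add2,r4:Mul1,r5:8
cycle 8: CDB Add1=22; issue ADD r0<-Add1 // r0:Add1,r1:Mul2,r2:22,r3:Add2,r4:Mul1,r5:8
cycle 9: CDB Mul1=7; stall // r0:Add1,r1:Mul2,r2:22,r3:Add2,r4:7,r5:8
cycle 10: stall // r0:Add1,r1:Mul2,r2:22,r3:Add2,r4:7,r5:8
cycle 11: CDB Add2=29; issue ADD r4<-Add2 // r0:Add1,r1:Mul2,r2:22,r3:29,r4:Add2,r5:8
cycle 12: CDB Add3=-20 // r0:Add1,r1:Mul2,r2:22,r3:29,r4:Add2,r5:8
cycle 13: CDB Mul2=154 // r0:Add1,r1:154,r2:22,r3:29,r4:Add2,r5:8
cycle 14: CDB Add1=51 // r0:51,r1:154,r2:22,r3:29,r4:Add2,r5:8
cycle 15: - // r0:51,r1:154,r2:22,r3:29,r4:Add2,r5:8
cycle 16: - // r0:51,r1:154,r2:22,r3:29,r4:Add2,r5:8
cycle 17: CDB Add2=205 // r0:51,r1:154,r2:22,r3:29,r4:205,r5:8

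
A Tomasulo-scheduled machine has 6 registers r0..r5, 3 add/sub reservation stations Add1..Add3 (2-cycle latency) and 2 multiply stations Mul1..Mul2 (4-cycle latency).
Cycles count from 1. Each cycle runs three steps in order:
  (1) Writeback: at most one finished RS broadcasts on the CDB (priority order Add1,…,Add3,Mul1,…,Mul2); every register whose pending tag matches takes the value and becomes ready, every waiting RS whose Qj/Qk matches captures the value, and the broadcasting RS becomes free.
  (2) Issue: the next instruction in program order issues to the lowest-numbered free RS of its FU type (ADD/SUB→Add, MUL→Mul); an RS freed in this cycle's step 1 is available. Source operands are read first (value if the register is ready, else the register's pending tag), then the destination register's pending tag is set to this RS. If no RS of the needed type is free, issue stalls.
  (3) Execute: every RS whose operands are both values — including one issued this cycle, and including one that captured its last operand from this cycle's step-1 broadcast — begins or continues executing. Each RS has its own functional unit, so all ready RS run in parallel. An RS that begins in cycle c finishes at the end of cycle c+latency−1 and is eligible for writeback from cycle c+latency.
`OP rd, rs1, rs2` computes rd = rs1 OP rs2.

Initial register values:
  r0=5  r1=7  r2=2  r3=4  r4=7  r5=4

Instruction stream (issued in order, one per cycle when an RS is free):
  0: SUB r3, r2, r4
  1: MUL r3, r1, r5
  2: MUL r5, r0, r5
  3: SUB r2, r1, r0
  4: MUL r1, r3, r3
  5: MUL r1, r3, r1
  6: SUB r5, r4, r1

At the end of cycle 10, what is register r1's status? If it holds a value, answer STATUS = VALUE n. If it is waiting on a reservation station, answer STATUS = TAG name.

cycle 1: issue SUB r3<-Add1 // r0:5,r1:7,r2:2,r3:Add1,r4:7,r5:4
cycle 2: issue MUL r3<-Mul1 // r0:5,r1:7,r2:2,r3:Mul1,r4:7,r5:4
cycle 3: CDB Add1=-5; issue MUL r5<-Mul2 // r0:5,r1:7,r2:2,r3:Mul1,r4:7,r5:Mul2
cycle 4: issue SUB r2<-Add1 // r0:5,r1:7,r2:Add1,r3:Mul1,r4:7,r5:Mul2
cycle 5: stall // r0:5,r1:7,r2:Add1,r3:Mul1,r4:7,r5:Mul2
cycle 6: CDB Add1=2; stall // r0:5,r1:7,r2:2,r3:Mul1,r4:7,r5:Mul2
cycle 7: CDB Mul1=28; issue MUL r1<-Mul1 // r0:5,r1:Mul1,r2:2,r3:28,r4:7,r5:Mul2
cycle 8: CDB Mul2=20; issue MUL r1<-Mul2 // r0:5,r1:Mul2,r2:2,r3:28,r4:7,r5:20
cycle 9: issue SUB r5<-Add1 // r0:5,r1:Mul2,r2:2,r3:28,r4:7,r5:Add1
cycle 10: - // r0:5,r1:Mul2,r2:2,r3:28,r4:7,r5:Add1

STATUS = TAG Mul2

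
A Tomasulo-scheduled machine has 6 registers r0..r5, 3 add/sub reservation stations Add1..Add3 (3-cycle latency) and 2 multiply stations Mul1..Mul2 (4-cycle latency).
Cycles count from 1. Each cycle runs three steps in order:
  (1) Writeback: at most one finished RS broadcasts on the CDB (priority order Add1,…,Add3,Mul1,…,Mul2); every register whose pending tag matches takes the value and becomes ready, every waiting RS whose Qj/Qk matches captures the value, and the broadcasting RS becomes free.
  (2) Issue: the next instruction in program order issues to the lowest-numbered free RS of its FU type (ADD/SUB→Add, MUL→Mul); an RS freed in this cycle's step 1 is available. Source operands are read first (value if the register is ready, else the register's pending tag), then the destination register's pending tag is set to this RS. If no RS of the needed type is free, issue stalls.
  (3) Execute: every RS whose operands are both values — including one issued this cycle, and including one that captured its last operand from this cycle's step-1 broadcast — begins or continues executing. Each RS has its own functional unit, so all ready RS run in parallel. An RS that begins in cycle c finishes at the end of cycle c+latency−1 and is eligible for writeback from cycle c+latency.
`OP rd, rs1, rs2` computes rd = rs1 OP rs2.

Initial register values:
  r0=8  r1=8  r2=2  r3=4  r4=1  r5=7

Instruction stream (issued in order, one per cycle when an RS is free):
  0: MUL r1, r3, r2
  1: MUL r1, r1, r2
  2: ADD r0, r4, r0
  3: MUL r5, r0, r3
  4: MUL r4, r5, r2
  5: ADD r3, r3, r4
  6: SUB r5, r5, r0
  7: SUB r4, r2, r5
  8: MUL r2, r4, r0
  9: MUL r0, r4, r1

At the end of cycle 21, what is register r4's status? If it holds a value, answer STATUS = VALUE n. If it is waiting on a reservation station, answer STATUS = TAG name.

STATUS = VALUE -25

cycle 1: issue MUL r1<-Mul1 // r0:8,r1:Mul1,r2:2,r3:4,r4:1,r5:7
cycle 2: issue MUL r1<-Mul2 // r0:8,r1:Mul2,r2:2,r3:4,r4:1,r5:7
cycle 3: issue ADD r0<-Add1 // r0:Add1,r1:Mul2,r2:2,r3:4,r4:1,r5:7
cycle 4: stall // r0:Add1,r1:Mul2,r2:2,r3:4,r4:1,r5:7
cycle 5: CDB Mul1=8; issue MUL r5<-Mul1 // r0:Add1,r1:Mul2,r2:2,r3:4,r4:1,r5:Mul1
cycle 6: CDB Add1=9; stall // r0:9,r1:Mul2,r2:2,r3:4,r4:1,r5:Mul1
cycle 7: stall // r0:9,r1:Mul2,r2:2,r3:4,r4:1,r5:Mul1
cycle 8: stall // r0:9,r1:Mul2,r2:2,r3:4,r4:1,r5:Mul1
cycle 9: CDB Mul2=16; issue MUL r4<-Mul2 // r0:9,r1:16,r2:2,r3:4,r4:Mul2,r5:Mul1
cycle 10: CDB Mul1=36; issue ADD r3<-Add1 // r0:9,r1:16,r2:2,r3:Add1,r4:Mul2,r5:36
cycle 11: issue SUB r5<-Add2 // r0:9,r1:16,r2:2,r3:Add1,r4:Mul2,r5:Add2
cycle 12: issue SUB r4<-Add3 // r0:9,r1:16,r2:2,r3:Add1,r4:Add3,r5:Add2
cycle 13: issue MUL r2<-Mul1 // r0:9,r1:16,r2:Mul1,r3:Add1,r4:Add3,r5:Add2
cycle 14: CDB Add2=27; stall // r0:9,r1:16,r2:Mul1,r3:Add1,r4:Add3,r5:27
cycle 15: CDB Mul2=72; issue MUL r0<-Mul2 // r0:Mul2,r1:16,r2:Mul1,r3:Add1,r4:Add3,r5:27
cycle 16: - // r0:Mul2,r1:16,r2:Mul1,r3:Add1,r4:Add3,r5:27
cycle 17: CDB Add3=-25 // r0:Mul2,r1:16,r2:Mul1,r3:Add1,r4:-25,r5:27
cycle 18: CDB Add1=76 // r0:Mul2,r1:16,r2:Mul1,r3:76,r4:-25,r5:27
cycle 19: - // r0:Mul2,r1:16,r2:Mul1,r3:76,r4:-25,r5:27
cycle 20: - // r0:Mul2,r1:16,r2:Mul1,r3:76,r4:-25,r5:27
cycle 21: CDB Mul1=-225 // r0:Mul2,r1:16,r2:-225,r3:76,r4:-25,r5:27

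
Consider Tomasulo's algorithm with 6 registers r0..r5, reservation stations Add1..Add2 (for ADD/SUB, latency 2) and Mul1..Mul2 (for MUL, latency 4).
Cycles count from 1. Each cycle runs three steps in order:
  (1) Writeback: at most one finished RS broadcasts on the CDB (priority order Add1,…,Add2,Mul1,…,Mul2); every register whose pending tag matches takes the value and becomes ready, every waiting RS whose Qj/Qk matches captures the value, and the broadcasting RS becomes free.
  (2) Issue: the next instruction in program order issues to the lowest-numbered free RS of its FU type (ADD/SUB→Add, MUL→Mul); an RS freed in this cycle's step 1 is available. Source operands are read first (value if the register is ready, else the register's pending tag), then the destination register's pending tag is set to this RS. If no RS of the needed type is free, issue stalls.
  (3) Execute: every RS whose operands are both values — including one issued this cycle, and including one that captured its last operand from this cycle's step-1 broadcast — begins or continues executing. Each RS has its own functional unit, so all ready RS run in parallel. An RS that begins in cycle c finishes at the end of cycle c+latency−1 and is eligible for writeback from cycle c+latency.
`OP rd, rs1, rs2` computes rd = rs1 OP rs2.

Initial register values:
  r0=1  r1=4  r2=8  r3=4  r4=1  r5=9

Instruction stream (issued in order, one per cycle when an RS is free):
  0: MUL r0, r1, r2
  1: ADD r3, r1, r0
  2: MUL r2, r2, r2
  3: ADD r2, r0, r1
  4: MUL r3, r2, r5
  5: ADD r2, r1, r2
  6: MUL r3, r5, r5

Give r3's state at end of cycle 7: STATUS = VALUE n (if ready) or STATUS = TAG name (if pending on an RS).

STATUS = TAG Mul1

cycle 1: issue MUL r0<-Mul1 // r0:Mul1,r1:4,r2:8,r3:4,r4:1,r5:9
cycle 2: issue ADD r3<-Add1 // r0:Mul1,r1:4,r2:8,r3:Add1,r4:1,r5:9
cycle 3: issue MUL r2<-Mul2 // r0:Mul1,r1:4,r2:Mul2,r3:Add1,r4:1,r5:9
cycle 4: issue ADD r2<-Add2 // r0:Mul1,r1:4,r2:Add2,r3:Add1,r4:1,r5:9
cycle 5: CDB Mul1=32; issue MUL r3<-Mul1 // r0:32,r1:4,r2:Add2,r3:Mul1,r4:1,r5:9
cycle 6: stall // r0:32,r1:4,r2:Add2,r3:Mul1,r4:1,r5:9
cycle 7: CDB Add1=36; issue ADD r2<-Add1 // r0:32,r1:4,r2:Add1,r3:Mul1,r4:1,r5:9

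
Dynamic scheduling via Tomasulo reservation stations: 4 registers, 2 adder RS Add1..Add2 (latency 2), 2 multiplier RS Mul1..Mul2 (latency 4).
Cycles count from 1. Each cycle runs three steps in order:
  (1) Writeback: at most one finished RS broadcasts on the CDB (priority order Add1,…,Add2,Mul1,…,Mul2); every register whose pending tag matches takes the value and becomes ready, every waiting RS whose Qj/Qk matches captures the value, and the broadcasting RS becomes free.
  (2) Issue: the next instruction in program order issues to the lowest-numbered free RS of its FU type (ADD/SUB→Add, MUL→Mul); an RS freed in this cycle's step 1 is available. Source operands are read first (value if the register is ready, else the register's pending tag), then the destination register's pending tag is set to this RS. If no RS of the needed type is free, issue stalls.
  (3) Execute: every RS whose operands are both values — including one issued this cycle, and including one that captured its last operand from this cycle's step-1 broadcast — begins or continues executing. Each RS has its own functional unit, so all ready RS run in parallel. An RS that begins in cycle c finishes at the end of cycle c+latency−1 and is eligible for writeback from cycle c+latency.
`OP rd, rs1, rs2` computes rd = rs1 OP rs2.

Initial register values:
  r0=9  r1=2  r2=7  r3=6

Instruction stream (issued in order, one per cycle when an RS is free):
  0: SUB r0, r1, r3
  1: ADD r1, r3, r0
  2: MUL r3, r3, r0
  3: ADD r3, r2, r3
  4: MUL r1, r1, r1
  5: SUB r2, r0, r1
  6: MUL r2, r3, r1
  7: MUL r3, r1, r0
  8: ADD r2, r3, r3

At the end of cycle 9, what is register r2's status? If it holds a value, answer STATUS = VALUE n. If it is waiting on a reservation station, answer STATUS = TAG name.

  c1: issue SUB r0<-Add1  regs: r0:Add1,r1:2,r2:7,r3:6
  c2: issue ADD r1<-Add2  regs: r0:Add1,r1:Add2,r2:7,r3:6
  c3: CDB Add1=-4; issue MUL r3<-Mul1  regs: r0:-4,r1:Add2,r2:7,r3:Mul1
  c4: issue ADD r3<-Add1  regs: r0:-4,r1:Add2,r2:7,r3:Add1
  c5: CDB Add2=2; issue MUL r1<-Mul2  regs: r0:-4,r1:Mul2,r2:7,r3:Add1
  c6: issue SUB r2<-Add2  regs: r0:-4,r1:Mul2,r2:Add2,r3:Add1
  c7: CDB Mul1=-24; issue MUL r2<-Mul1  regs: r0:-4,r1:Mul2,r2:Mul1,r3:Add1
  c8: stall  regs: r0:-4,r1:Mul2,r2:Mul1,r3:Add1
  c9: CDB Add1=-17; stall  regs: r0:-4,r1:Mul2,r2:Mul1,r3:-17

STATUS = TAG Mul1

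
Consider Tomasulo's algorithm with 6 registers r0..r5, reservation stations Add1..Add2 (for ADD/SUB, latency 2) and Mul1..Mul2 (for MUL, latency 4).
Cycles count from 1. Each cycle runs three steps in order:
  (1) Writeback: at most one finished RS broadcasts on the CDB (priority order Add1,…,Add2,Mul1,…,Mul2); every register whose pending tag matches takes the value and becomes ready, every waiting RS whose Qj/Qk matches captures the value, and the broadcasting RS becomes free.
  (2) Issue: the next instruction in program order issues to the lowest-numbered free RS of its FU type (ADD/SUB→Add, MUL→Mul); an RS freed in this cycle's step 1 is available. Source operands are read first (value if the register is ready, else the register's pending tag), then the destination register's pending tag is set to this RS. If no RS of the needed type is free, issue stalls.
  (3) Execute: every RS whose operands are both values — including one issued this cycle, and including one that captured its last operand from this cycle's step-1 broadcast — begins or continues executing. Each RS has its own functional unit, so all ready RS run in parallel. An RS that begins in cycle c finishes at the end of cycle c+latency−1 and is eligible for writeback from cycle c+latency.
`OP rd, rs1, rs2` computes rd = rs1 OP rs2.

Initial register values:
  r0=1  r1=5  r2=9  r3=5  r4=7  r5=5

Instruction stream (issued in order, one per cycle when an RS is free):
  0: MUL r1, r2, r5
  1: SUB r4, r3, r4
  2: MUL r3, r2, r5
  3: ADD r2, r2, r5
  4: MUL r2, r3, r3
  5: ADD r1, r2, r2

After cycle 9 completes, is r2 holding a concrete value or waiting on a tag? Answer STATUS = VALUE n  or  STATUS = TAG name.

STATUS = TAG Mul1

c1: issue MUL r1<-Mul1 | r0:1,r1:Mul1,r2:9,r3:5,r4:7,r5:5
c2: issue SUB r4<-Add1 | r0:1,r1:Mul1,r2:9,r3:5,r4:Add1,r5:5
c3: issue MUL r3<-Mul2 | r0:1,r1:Mul1,r2:9,r3:Mul2,r4:Add1,r5:5
c4: CDB Add1=-2; issue ADD r2<-Add1 | r0:1,r1:Mul1,r2:Add1,r3:Mul2,r4:-2,r5:5
c5: CDB Mul1=45; issue MUL r2<-Mul1 | r0:1,r1:45,r2:Mul1,r3:Mul2,r4:-2,r5:5
c6: CDB Add1=14; issue ADD r1<-Add1 | r0:1,r1:Add1,r2:Mul1,r3:Mul2,r4:-2,r5:5
c7: CDB Mul2=45 | r0:1,r1:Add1,r2:Mul1,r3:45,r4:-2,r5:5
c8: - | r0:1,r1:Add1,r2:Mul1,r3:45,r4:-2,r5:5
c9: - | r0:1,r1:Add1,r2:Mul1,r3:45,r4:-2,r5:5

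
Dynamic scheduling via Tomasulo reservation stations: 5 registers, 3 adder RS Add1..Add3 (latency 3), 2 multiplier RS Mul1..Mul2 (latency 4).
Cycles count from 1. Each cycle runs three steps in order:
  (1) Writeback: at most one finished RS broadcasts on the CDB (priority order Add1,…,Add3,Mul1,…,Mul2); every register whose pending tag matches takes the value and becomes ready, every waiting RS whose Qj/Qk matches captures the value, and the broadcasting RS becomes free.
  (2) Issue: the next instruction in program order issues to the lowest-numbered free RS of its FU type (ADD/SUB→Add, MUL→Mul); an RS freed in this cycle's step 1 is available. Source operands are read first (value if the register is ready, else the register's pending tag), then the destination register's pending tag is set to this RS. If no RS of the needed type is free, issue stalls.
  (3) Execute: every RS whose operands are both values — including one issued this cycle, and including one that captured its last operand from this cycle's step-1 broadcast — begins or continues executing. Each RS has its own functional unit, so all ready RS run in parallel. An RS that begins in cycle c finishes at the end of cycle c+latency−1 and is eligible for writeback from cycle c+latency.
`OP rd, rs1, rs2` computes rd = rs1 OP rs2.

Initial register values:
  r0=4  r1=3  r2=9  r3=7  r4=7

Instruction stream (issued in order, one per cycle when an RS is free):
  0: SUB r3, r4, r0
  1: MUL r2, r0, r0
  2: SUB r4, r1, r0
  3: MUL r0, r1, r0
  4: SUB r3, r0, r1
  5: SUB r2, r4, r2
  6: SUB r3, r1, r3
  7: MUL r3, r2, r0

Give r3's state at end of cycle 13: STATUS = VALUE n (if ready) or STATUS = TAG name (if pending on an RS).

STATUS = TAG Mul1

c1: issue SUB r3<-Add1 | r0:4,r1:3,r2:9,r3:Add1,r4:7
c2: issue MUL r2<-Mul1 | r0:4,r1:3,r2:Mul1,r3:Add1,r4:7
c3: issue SUB r4<-Add2 | r0:4,r1:3,r2:Mul1,r3:Add1,r4:Add2
c4: CDB Add1=3; issue MUL r0<-Mul2 | r0:Mul2,r1:3,r2:Mul1,r3:3,r4:Add2
c5: issue SUB r3<-Add1 | r0:Mul2,r1:3,r2:Mul1,r3:Add1,r4:Add2
c6: CDB Add2=-1; issue SUB r2<-Add2 | r0:Mul2,r1:3,r2:Add2,r3:Add1,r4:-1
c7: CDB Mul1=16; issue SUB r3<-Add3 | r0:Mul2,r1:3,r2:Add2,r3:Add3,r4:-1
c8: CDB Mul2=12; issue MUL r3<-Mul1 | r0:12,r1:3,r2:Add2,r3:Mul1,r4:-1
c9: - | r0:12,r1:3,r2:Add2,r3:Mul1,r4:-1
c10: CDB Add2=-17 | r0:12,r1:3,r2:-17,r3:Mul1,r4:-1
c11: CDB Add1=9 | r0:12,r1:3,r2:-17,r3:Mul1,r4:-1
c12: - | r0:12,r1:3,r2:-17,r3:Mul1,r4:-1
c13: - | r0:12,r1:3,r2:-17,r3:Mul1,r4:-1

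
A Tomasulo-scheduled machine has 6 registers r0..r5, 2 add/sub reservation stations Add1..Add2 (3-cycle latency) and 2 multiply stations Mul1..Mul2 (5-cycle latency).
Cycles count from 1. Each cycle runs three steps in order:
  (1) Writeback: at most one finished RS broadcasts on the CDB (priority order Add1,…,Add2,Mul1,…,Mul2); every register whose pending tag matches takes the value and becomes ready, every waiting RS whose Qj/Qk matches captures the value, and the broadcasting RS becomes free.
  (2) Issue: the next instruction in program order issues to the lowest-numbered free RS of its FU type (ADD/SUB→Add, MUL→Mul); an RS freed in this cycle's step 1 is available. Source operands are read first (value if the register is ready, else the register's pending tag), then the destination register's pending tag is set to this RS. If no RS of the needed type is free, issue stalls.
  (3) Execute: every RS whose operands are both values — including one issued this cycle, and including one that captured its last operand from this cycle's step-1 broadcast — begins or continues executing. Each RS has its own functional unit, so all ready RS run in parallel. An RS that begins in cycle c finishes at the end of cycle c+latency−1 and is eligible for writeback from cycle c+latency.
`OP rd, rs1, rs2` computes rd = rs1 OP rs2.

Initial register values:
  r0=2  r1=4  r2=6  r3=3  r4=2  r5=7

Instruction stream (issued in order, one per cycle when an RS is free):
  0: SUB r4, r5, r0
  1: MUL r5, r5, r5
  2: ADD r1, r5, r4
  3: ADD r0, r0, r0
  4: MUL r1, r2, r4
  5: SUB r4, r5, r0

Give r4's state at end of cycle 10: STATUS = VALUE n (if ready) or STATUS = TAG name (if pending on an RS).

STATUS = TAG Add1

c1: issue SUB r4<-Add1 | r0:2,r1:4,r2:6,r3:3,r4:Add1,r5:7
c2: issue MUL r5<-Mul1 | r0:2,r1:4,r2:6,r3:3,r4:Add1,r5:Mul1
c3: issue ADD r1<-Add2 | r0:2,r1:Add2,r2:6,r3:3,r4:Add1,r5:Mul1
c4: CDB Add1=5; issue ADD r0<-Add1 | r0:Add1,r1:Add2,r2:6,r3:3,r4:5,r5:Mul1
c5: issue MUL r1<-Mul2 | r0:Add1,r1:Mul2,r2:6,r3:3,r4:5,r5:Mul1
c6: stall | r0:Add1,r1:Mul2,r2:6,r3:3,r4:5,r5:Mul1
c7: CDB Add1=4; issue SUB r4<-Add1 | r0:4,r1:Mul2,r2:6,r3:3,r4:Add1,r5:Mul1
c8: CDB Mul1=49 | r0:4,r1:Mul2,r2:6,r3:3,r4:Add1,r5:49
c9: - | r0:4,r1:Mul2,r2:6,r3:3,r4:Add1,r5:49
c10: CDB Mul2=30 | r0:4,r1:30,r2:6,r3:3,r4:Add1,r5:49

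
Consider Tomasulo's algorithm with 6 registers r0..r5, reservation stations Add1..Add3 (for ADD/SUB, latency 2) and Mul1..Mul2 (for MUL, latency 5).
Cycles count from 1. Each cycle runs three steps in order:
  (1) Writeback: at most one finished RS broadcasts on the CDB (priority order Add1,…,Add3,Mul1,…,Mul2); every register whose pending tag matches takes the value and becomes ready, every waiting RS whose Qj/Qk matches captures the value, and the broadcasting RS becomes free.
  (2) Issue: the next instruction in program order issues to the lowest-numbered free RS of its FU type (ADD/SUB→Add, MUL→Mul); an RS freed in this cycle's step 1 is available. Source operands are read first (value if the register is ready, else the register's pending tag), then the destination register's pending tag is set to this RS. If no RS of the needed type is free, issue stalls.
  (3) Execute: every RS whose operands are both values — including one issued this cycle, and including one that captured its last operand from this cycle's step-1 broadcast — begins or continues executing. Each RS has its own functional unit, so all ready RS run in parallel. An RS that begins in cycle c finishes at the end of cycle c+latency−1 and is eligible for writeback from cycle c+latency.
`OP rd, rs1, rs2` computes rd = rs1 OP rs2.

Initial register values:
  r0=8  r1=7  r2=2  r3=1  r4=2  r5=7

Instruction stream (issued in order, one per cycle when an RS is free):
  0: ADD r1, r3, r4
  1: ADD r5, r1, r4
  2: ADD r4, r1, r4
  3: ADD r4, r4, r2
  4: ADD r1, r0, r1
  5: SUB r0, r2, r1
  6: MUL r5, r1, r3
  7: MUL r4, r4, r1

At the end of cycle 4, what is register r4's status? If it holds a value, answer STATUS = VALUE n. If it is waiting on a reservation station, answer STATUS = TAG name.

STATUS = TAG Add3

  c1: issue ADD r1<-Add1  regs: r0:8,r1:Add1,r2:2,r3:1,r4:2,r5:7
  c2: issue ADD r5<-Add2  regs: r0:8,r1:Add1,r2:2,r3:1,r4:2,r5:Add2
  c3: CDB Add1=3; issue ADD r4<-Add1  regs: r0:8,r1:3,r2:2,r3:1,r4:Add1,r5:Add2
  c4: issue ADD r4<-Add3  regs: r0:8,r1:3,r2:2,r3:1,r4:Add3,r5:Add2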